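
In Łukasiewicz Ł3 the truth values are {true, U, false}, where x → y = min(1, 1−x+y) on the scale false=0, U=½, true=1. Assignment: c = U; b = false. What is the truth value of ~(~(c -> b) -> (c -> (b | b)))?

false

c -> b = U -> false = U  [min(1, 1−½+0)]
~(c -> b) = ~U = U
b | b = false | false = false
c -> (b | b) = U -> false = U
~(c -> b) -> (c -> (b | b)) = U -> U = true
~(~(c -> b) -> (c -> (b | b))) = ~true = false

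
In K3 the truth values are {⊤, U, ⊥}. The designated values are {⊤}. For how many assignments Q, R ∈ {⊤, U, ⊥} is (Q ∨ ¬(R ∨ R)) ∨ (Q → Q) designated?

7

Of the 9 assignments, 7 give a value in {⊤}.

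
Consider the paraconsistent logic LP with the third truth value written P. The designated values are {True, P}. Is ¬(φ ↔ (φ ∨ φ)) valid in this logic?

No

Countermodel: φ=True gives False, which is not designated.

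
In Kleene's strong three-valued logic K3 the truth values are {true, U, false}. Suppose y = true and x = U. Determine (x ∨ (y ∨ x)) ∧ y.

y ∨ x = true ∨ U = true
x ∨ (y ∨ x) = U ∨ true = true
(x ∨ (y ∨ x)) ∧ y = true ∧ true = true

true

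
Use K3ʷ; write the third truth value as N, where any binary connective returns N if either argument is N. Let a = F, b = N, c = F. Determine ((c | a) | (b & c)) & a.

c | a = F | F = F
b & c = N & F = N
(c | a) | (b & c) = F | N = N
((c | a) | (b & c)) & a = N & F = N

N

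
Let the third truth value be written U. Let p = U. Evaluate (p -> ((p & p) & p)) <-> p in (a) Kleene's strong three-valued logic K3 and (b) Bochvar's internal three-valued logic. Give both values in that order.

In Kleene's strong three-valued logic K3: p & p = U & U = U
(p & p) & p = U & U = U
p -> ((p & p) & p) = U -> U = U  [~U | U]
(p -> ((p & p) & p)) <-> p = U <-> U = U
In Bochvar's internal three-valued logic: p & p = U & U = U
(p & p) & p = U & U = U
p -> ((p & p) & p) = U -> U = U  [any arg is the third value ⇒ result is the third value]
(p -> ((p & p) & p)) <-> p = U <-> U = U

U; U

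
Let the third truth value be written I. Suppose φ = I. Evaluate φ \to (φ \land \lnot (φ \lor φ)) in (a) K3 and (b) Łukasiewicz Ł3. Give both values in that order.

I; 1

In K3: φ \lor φ = I \lor I = I
\lnot (φ \lor φ) = \lnot I = I
φ \land \lnot (φ \lor φ) = I \land I = I
φ \to (φ \land \lnot (φ \lor φ)) = I \to I = I
In Łukasiewicz Ł3: φ \lor φ = I \lor I = I
\lnot (φ \lor φ) = \lnot I = I
φ \land \lnot (φ \lor φ) = I \land I = I
φ \to (φ \land \lnot (φ \lor φ)) = I \to I = 1  [min(1, 1−½+½)]
They differ because K3 and Łukasiewicz Ł3 treat I differently under implication.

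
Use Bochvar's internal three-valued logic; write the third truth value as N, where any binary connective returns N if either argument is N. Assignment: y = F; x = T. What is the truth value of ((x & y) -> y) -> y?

x & y = T & F = F
(x & y) -> y = F -> F = T
((x & y) -> y) -> y = T -> F = F

F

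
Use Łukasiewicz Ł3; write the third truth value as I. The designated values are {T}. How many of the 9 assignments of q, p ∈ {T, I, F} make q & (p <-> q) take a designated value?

Designated under: (q=T, p=T).

1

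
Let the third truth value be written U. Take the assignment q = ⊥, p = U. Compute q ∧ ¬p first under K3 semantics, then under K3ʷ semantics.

In K3: ¬p = ¬U = U
q ∧ ¬p = ⊥ ∧ U = ⊥
In K3ʷ: ¬p = ¬U = U
q ∧ ¬p = ⊥ ∧ U = U
They differ because K3 and K3ʷ treat U differently under the binary connectives.

⊥; U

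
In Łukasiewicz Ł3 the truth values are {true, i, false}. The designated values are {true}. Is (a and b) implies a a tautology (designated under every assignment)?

Every assignment of a, b over {true, i, false} gives a value in {true}.
In particular, with a=i, b=i: (a and b) implies a = true.

Yes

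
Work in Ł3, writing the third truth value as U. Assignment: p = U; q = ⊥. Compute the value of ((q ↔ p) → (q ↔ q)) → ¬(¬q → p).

U

q ↔ p = ⊥ ↔ U = U  [1 − |0−½|]
q ↔ q = ⊥ ↔ ⊥ = ⊤
(q ↔ p) → (q ↔ q) = U → ⊤ = ⊤
¬q = ¬⊥ = ⊤
¬q → p = ⊤ → U = U
¬(¬q → p) = ¬U = U
((q ↔ p) → (q ↔ q)) → ¬(¬q → p) = ⊤ → U = U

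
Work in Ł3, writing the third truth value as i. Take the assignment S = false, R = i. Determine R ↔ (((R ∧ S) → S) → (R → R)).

R ∧ S = i ∧ false = false
(R ∧ S) → S = false → false = true
R → R = i → i = true
((R ∧ S) → S) → (R → R) = true → true = true
R ↔ (((R ∧ S) → S) → (R → R)) = i ↔ true = i

i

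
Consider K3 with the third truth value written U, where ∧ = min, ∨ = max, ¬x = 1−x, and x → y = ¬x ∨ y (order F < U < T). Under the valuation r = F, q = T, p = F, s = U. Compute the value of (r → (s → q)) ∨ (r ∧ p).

T

s → q = U → T = T  [¬U ∨ T]
r → (s → q) = F → T = T
r ∧ p = F ∧ F = F
(r → (s → q)) ∨ (r ∧ p) = T ∨ F = T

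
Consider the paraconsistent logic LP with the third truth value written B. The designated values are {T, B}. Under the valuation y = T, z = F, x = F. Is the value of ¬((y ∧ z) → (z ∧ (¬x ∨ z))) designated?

y ∧ z = T ∧ F = F
¬x = ¬F = T
¬x ∨ z = T ∨ F = T
z ∧ (¬x ∨ z) = F ∧ T = F
(y ∧ z) → (z ∧ (¬x ∨ z)) = F → F = T
¬((y ∧ z) → (z ∧ (¬x ∨ z))) = ¬T = F
F ∉ {T, B}.

No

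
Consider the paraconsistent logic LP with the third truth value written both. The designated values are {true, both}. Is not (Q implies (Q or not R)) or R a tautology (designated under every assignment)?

No

Countermodel: Q=true, R=false gives false, which is not designated.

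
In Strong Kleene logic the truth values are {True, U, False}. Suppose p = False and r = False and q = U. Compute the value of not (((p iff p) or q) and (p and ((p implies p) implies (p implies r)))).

True

p iff p = False iff False = True
(p iff p) or q = True or U = True
p implies p = False implies False = True
p implies r = False implies False = True
(p implies p) implies (p implies r) = True implies True = True
p and ((p implies p) implies (p implies r)) = False and True = False
((p iff p) or q) and (p and ((p implies p) implies (p implies r))) = True and False = False
not (((p iff p) or q) and (p and ((p implies p) implies (p implies r)))) = not False = True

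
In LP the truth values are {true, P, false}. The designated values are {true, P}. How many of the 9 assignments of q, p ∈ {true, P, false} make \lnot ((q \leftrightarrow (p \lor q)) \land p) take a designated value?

8

Of the 9 assignments, 8 give a value in {true, P}.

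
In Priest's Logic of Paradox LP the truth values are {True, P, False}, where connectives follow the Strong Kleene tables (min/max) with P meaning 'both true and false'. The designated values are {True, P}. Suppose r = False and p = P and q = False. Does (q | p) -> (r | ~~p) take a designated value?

Yes

q | p = False | P = P
~p = ~P = P
~~p = ~P = P
r | ~~p = False | P = P
(q | p) -> (r | ~~p) = P -> P = P
P ∈ {True, P}.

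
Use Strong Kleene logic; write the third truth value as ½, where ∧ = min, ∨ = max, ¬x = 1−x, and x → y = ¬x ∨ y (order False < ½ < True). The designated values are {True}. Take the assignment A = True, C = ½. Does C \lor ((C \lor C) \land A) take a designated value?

C \lor C = ½ \lor ½ = ½
(C \lor C) \land A = ½ \land True = ½
C \lor ((C \lor C) \land A) = ½ \lor ½ = ½
½ ∉ {True}.

No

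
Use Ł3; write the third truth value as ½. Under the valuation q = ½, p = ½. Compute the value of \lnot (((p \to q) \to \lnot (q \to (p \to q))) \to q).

⊥

p \to q = ½ \to ½ = ⊤
p \to q = ½ \to ½ = ⊤
q \to (p \to q) = ½ \to ⊤ = ⊤
\lnot (q \to (p \to q)) = \lnot ⊤ = ⊥
(p \to q) \to \lnot (q \to (p \to q)) = ⊤ \to ⊥ = ⊥
((p \to q) \to \lnot (q \to (p \to q))) \to q = ⊥ \to ½ = ⊤
\lnot (((p \to q) \to \lnot (q \to (p \to q))) \to q) = \lnot ⊤ = ⊥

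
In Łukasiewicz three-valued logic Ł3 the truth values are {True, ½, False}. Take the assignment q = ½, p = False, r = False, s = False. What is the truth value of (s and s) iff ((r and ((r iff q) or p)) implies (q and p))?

False

s and s = False and False = False
r iff q = False iff ½ = ½  [1 − |0−½|]
(r iff q) or p = ½ or False = ½
r and ((r iff q) or p) = False and ½ = False
q and p = ½ and False = False
(r and ((r iff q) or p)) implies (q and p) = False implies False = True
(s and s) iff ((r and ((r iff q) or p)) implies (q and p)) = False iff True = False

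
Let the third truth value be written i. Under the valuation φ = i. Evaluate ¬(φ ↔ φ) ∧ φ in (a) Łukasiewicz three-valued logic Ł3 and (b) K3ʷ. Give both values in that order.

⊥; i

In Łukasiewicz three-valued logic Ł3: φ ↔ φ = i ↔ i = ⊤
¬(φ ↔ φ) = ¬⊤ = ⊥
¬(φ ↔ φ) ∧ φ = ⊥ ∧ i = ⊥
In K3ʷ: φ ↔ φ = i ↔ i = i
¬(φ ↔ φ) = ¬i = i
¬(φ ↔ φ) ∧ φ = i ∧ i = i
They differ because Łukasiewicz three-valued logic Ł3 and K3ʷ treat i differently under the binary connectives.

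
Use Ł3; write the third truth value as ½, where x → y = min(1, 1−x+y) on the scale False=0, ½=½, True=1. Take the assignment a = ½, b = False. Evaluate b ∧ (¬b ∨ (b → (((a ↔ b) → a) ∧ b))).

False

¬b = ¬False = True
a ↔ b = ½ ↔ False = ½  [1 − |½−0|]
(a ↔ b) → a = ½ → ½ = True
((a ↔ b) → a) ∧ b = True ∧ False = False
b → (((a ↔ b) → a) ∧ b) = False → False = True
¬b ∨ (b → (((a ↔ b) → a) ∧ b)) = True ∨ True = True
b ∧ (¬b ∨ (b → (((a ↔ b) → a) ∧ b))) = False ∧ True = False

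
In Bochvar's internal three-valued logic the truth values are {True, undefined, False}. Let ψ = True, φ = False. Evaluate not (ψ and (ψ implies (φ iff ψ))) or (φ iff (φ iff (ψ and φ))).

True

φ iff ψ = False iff True = False
ψ implies (φ iff ψ) = True implies False = False
ψ and (ψ implies (φ iff ψ)) = True and False = False
not (ψ and (ψ implies (φ iff ψ))) = not False = True
ψ and φ = True and False = False
φ iff (ψ and φ) = False iff False = True
φ iff (φ iff (ψ and φ)) = False iff True = False
not (ψ and (ψ implies (φ iff ψ))) or (φ iff (φ iff (ψ and φ))) = True or False = True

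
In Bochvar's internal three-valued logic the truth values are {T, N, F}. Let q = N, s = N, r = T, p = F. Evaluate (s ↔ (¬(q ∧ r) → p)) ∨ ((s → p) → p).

N

q ∧ r = N ∧ T = N
¬(q ∧ r) = ¬N = N
¬(q ∧ r) → p = N → F = N  [any arg is the third value ⇒ result is the third value]
s ↔ (¬(q ∧ r) → p) = N ↔ N = N
s → p = N → F = N
(s → p) → p = N → F = N
(s ↔ (¬(q ∧ r) → p)) ∨ ((s → p) → p) = N ∨ N = N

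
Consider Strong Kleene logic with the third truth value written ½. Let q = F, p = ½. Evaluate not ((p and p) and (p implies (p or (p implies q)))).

½

p and p = ½ and ½ = ½
p implies q = ½ implies F = ½
p or (p implies q) = ½ or ½ = ½
p implies (p or (p implies q)) = ½ implies ½ = ½
(p and p) and (p implies (p or (p implies q))) = ½ and ½ = ½
not ((p and p) and (p implies (p or (p implies q)))) = not ½ = ½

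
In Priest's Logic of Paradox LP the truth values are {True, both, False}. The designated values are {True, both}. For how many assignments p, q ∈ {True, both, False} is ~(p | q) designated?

4

Designated under: (p=both, q=both); (p=both, q=False); (p=False, q=both); (p=False, q=False).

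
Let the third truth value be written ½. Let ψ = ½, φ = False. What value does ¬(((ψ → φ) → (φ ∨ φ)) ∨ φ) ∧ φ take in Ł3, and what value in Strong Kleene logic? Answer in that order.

In Ł3: ψ → φ = ½ → False = ½
φ ∨ φ = False ∨ False = False
(ψ → φ) → (φ ∨ φ) = ½ → False = ½
((ψ → φ) → (φ ∨ φ)) ∨ φ = ½ ∨ False = ½
¬(((ψ → φ) → (φ ∨ φ)) ∨ φ) = ¬½ = ½
¬(((ψ → φ) → (φ ∨ φ)) ∨ φ) ∧ φ = ½ ∧ False = False
In Strong Kleene logic: ψ → φ = ½ → False = ½
φ ∨ φ = False ∨ False = False
(ψ → φ) → (φ ∨ φ) = ½ → False = ½
((ψ → φ) → (φ ∨ φ)) ∨ φ = ½ ∨ False = ½
¬(((ψ → φ) → (φ ∨ φ)) ∨ φ) = ¬½ = ½
¬(((ψ → φ) → (φ ∨ φ)) ∨ φ) ∧ φ = ½ ∧ False = False

False; False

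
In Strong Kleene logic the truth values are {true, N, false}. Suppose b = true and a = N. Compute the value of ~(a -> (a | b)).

false

a | b = N | true = true
a -> (a | b) = N -> true = true  [~N | true]
~(a -> (a | b)) = ~true = false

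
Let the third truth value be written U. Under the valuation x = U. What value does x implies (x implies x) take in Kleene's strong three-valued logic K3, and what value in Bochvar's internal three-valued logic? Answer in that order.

U; U

In Kleene's strong three-valued logic K3: x implies x = U implies U = U  [not U or U]
x implies (x implies x) = U implies U = U
In Bochvar's internal three-valued logic: x implies x = U implies U = U  [any arg is the third value ⇒ result is the third value]
x implies (x implies x) = U implies U = U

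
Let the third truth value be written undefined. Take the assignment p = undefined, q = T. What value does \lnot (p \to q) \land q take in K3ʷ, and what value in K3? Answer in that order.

In K3ʷ: p \to q = undefined \to T = undefined
\lnot (p \to q) = \lnot undefined = undefined
\lnot (p \to q) \land q = undefined \land T = undefined
In K3: p \to q = undefined \to T = T  [\lnot undefined \lor T]
\lnot (p \to q) = \lnot T = F
\lnot (p \to q) \land q = F \land T = F
They differ because K3ʷ and K3 treat undefined differently under the binary connectives.

undefined; F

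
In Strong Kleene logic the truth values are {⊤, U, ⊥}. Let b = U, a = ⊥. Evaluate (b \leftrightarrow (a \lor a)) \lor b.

a \lor a = ⊥ \lor ⊥ = ⊥
b \leftrightarrow (a \lor a) = U \leftrightarrow ⊥ = U
(b \leftrightarrow (a \lor a)) \lor b = U \lor U = U

U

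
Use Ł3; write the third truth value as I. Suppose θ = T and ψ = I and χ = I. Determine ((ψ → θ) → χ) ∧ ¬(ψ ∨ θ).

F

ψ → θ = I → T = T
(ψ → θ) → χ = T → I = I
ψ ∨ θ = I ∨ T = T
¬(ψ ∨ θ) = ¬T = F
((ψ → θ) → χ) ∧ ¬(ψ ∨ θ) = I ∧ F = F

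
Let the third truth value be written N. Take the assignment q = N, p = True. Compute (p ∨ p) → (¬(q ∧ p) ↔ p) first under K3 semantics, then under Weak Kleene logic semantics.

N; N

In K3: p ∨ p = True ∨ True = True
q ∧ p = N ∧ True = N
¬(q ∧ p) = ¬N = N
¬(q ∧ p) ↔ p = N ↔ True = N
(p ∨ p) → (¬(q ∧ p) ↔ p) = True → N = N  [¬True ∨ N]
In Weak Kleene logic: p ∨ p = True ∨ True = True
q ∧ p = N ∧ True = N
¬(q ∧ p) = ¬N = N
¬(q ∧ p) ↔ p = N ↔ True = N
(p ∨ p) → (¬(q ∧ p) ↔ p) = True → N = N  [any arg is the third value ⇒ result is the third value]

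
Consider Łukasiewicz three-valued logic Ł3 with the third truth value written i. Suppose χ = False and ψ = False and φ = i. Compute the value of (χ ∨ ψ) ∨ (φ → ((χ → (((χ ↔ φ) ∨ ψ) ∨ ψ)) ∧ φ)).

χ ∨ ψ = False ∨ False = False
χ ↔ φ = False ↔ i = i  [1 − |0−½|]
(χ ↔ φ) ∨ ψ = i ∨ False = i
((χ ↔ φ) ∨ ψ) ∨ ψ = i ∨ False = i
χ → (((χ ↔ φ) ∨ ψ) ∨ ψ) = False → i = True
(χ → (((χ ↔ φ) ∨ ψ) ∨ ψ)) ∧ φ = True ∧ i = i
φ → ((χ → (((χ ↔ φ) ∨ ψ) ∨ ψ)) ∧ φ) = i → i = True
(χ ∨ ψ) ∨ (φ → ((χ → (((χ ↔ φ) ∨ ψ) ∨ ψ)) ∧ φ)) = False ∨ True = True

True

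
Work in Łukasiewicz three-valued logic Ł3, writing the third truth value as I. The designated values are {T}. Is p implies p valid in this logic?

Yes

Every assignment of p over {T, I, F} gives a value in {T}.
In particular, with p=I: p implies p = T.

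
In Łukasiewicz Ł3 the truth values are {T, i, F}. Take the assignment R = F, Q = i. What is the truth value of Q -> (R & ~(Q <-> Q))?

i

Q <-> Q = i <-> i = T  [1 − |½−½|]
~(Q <-> Q) = ~T = F
R & ~(Q <-> Q) = F & F = F
Q -> (R & ~(Q <-> Q)) = i -> F = i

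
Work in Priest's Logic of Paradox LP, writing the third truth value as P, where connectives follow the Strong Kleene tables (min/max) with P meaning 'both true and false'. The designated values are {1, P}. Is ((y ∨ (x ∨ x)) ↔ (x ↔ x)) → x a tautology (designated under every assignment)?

Countermodel: y=1, x=0 gives 0, which is not designated.

No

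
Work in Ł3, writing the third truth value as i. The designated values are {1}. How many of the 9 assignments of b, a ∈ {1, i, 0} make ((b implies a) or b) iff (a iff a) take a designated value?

8

Of the 9 assignments, 8 give a value in {1}.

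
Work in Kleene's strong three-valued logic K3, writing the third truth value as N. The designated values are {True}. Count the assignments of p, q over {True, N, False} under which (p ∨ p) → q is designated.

5

Of the 9 assignments, 5 give a value in {True}.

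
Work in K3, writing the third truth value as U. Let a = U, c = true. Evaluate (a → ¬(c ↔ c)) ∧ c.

U

c ↔ c = true ↔ true = true
¬(c ↔ c) = ¬true = false
a → ¬(c ↔ c) = U → false = U
(a → ¬(c ↔ c)) ∧ c = U ∧ true = U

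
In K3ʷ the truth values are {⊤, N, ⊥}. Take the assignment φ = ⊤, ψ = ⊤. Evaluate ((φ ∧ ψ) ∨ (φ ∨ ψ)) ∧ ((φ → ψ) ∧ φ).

φ ∧ ψ = ⊤ ∧ ⊤ = ⊤
φ ∨ ψ = ⊤ ∨ ⊤ = ⊤
(φ ∧ ψ) ∨ (φ ∨ ψ) = ⊤ ∨ ⊤ = ⊤
φ → ψ = ⊤ → ⊤ = ⊤
(φ → ψ) ∧ φ = ⊤ ∧ ⊤ = ⊤
((φ ∧ ψ) ∨ (φ ∨ ψ)) ∧ ((φ → ψ) ∧ φ) = ⊤ ∧ ⊤ = ⊤

⊤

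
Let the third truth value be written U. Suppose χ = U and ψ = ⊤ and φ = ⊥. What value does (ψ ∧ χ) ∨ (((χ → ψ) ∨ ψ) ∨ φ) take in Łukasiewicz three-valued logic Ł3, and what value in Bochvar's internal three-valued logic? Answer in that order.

⊤; U

In Łukasiewicz three-valued logic Ł3: ψ ∧ χ = ⊤ ∧ U = U
χ → ψ = U → ⊤ = ⊤  [min(1, 1−½+1)]
(χ → ψ) ∨ ψ = ⊤ ∨ ⊤ = ⊤
((χ → ψ) ∨ ψ) ∨ φ = ⊤ ∨ ⊥ = ⊤
(ψ ∧ χ) ∨ (((χ → ψ) ∨ ψ) ∨ φ) = U ∨ ⊤ = ⊤
In Bochvar's internal three-valued logic: ψ ∧ χ = ⊤ ∧ U = U
χ → ψ = U → ⊤ = U  [any arg is the third value ⇒ result is the third value]
(χ → ψ) ∨ ψ = U ∨ ⊤ = U
((χ → ψ) ∨ ψ) ∨ φ = U ∨ ⊥ = U
(ψ ∧ χ) ∨ (((χ → ψ) ∨ ψ) ∨ φ) = U ∨ U = U
They differ because Łukasiewicz three-valued logic Ł3 and Bochvar's internal three-valued logic treat U differently under the binary connectives.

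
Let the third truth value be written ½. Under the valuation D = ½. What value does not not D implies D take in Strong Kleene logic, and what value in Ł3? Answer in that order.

In Strong Kleene logic: not D = not ½ = ½
not not D = not ½ = ½
not not D implies D = ½ implies ½ = ½  [not ½ or ½]
In Ł3: not D = not ½ = ½
not not D = not ½ = ½
not not D implies D = ½ implies ½ = 1  [min(1, 1−½+½)]
They differ because Strong Kleene logic and Ł3 treat ½ differently under implication.

½; 1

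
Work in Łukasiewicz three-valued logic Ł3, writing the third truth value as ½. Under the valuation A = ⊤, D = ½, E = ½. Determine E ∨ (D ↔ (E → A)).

E → A = ½ → ⊤ = ⊤  [min(1, 1−½+1)]
D ↔ (E → A) = ½ ↔ ⊤ = ½
E ∨ (D ↔ (E → A)) = ½ ∨ ½ = ½

½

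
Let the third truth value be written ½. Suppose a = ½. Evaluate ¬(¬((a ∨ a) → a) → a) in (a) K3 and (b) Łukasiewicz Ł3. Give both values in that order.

In K3: a ∨ a = ½ ∨ ½ = ½
(a ∨ a) → a = ½ → ½ = ½
¬((a ∨ a) → a) = ¬½ = ½
¬((a ∨ a) → a) → a = ½ → ½ = ½
¬(¬((a ∨ a) → a) → a) = ¬½ = ½
In Łukasiewicz Ł3: a ∨ a = ½ ∨ ½ = ½
(a ∨ a) → a = ½ → ½ = true  [min(1, 1−½+½)]
¬((a ∨ a) → a) = ¬true = false
¬((a ∨ a) → a) → a = false → ½ = true
¬(¬((a ∨ a) → a) → a) = ¬true = false
They differ because K3 and Łukasiewicz Ł3 treat ½ differently under implication.

½; false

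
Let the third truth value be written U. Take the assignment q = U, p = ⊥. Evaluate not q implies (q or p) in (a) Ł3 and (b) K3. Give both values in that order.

⊤; U

In Ł3: not q = not U = U
q or p = U or ⊥ = U
not q implies (q or p) = U implies U = ⊤
In K3: not q = not U = U
q or p = U or ⊥ = U
not q implies (q or p) = U implies U = U  [not U or U]
They differ because Ł3 and K3 treat U differently under implication.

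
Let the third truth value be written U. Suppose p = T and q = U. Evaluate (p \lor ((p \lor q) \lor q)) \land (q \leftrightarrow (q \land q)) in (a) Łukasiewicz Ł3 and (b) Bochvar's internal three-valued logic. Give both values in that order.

T; U

In Łukasiewicz Ł3: p \lor q = T \lor U = T
(p \lor q) \lor q = T \lor U = T
p \lor ((p \lor q) \lor q) = T \lor T = T
q \land q = U \land U = U
q \leftrightarrow (q \land q) = U \leftrightarrow U = T  [1 − |½−½|]
(p \lor ((p \lor q) \lor q)) \land (q \leftrightarrow (q \land q)) = T \land T = T
In Bochvar's internal three-valued logic: p \lor q = T \lor U = U
(p \lor q) \lor q = U \lor U = U
p \lor ((p \lor q) \lor q) = T \lor U = U
q \land q = U \land U = U
q \leftrightarrow (q \land q) = U \leftrightarrow U = U
(p \lor ((p \lor q) \lor q)) \land (q \leftrightarrow (q \land q)) = U \land U = U
They differ because Łukasiewicz Ł3 and Bochvar's internal three-valued logic treat U differently under the binary connectives.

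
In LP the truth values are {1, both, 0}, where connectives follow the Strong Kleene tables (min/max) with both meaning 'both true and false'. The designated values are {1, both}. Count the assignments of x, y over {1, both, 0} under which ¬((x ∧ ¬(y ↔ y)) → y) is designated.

Designated under: (x=1, y=both); (x=both, y=both).

2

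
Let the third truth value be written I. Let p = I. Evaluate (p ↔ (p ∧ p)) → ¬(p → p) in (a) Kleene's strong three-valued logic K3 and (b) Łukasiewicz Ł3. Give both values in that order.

In Kleene's strong three-valued logic K3: p ∧ p = I ∧ I = I
p ↔ (p ∧ p) = I ↔ I = I
p → p = I → I = I
¬(p → p) = ¬I = I
(p ↔ (p ∧ p)) → ¬(p → p) = I → I = I
In Łukasiewicz Ł3: p ∧ p = I ∧ I = I
p ↔ (p ∧ p) = I ↔ I = T
p → p = I → I = T
¬(p → p) = ¬T = F
(p ↔ (p ∧ p)) → ¬(p → p) = T → F = F
They differ because Kleene's strong three-valued logic K3 and Łukasiewicz Ł3 treat I differently under implication.

I; F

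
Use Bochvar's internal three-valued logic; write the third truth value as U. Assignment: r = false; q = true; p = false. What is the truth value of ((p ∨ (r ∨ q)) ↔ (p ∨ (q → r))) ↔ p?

r ∨ q = false ∨ true = true
p ∨ (r ∨ q) = false ∨ true = true
q → r = true → false = false
p ∨ (q → r) = false ∨ false = false
(p ∨ (r ∨ q)) ↔ (p ∨ (q → r)) = true ↔ false = false
((p ∨ (r ∨ q)) ↔ (p ∨ (q → r))) ↔ p = false ↔ false = true

true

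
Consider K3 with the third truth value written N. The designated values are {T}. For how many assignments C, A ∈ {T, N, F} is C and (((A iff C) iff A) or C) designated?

3

Designated under: (C=T, A=T); (C=T, A=N); (C=T, A=F).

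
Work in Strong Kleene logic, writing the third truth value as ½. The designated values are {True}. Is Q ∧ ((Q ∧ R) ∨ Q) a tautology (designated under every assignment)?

No

Countermodel: Q=½, R=True gives ½, which is not designated.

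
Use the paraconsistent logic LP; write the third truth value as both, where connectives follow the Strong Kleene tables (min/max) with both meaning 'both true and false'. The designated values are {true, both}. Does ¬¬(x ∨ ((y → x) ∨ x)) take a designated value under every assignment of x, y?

Countermodel: x=false, y=true gives false, which is not designated.

No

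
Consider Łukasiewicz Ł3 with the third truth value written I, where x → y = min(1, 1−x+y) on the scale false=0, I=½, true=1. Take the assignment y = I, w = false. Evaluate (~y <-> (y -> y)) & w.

~y = ~I = I
y -> y = I -> I = true  [min(1, 1−½+½)]
~y <-> (y -> y) = I <-> true = I
(~y <-> (y -> y)) & w = I & false = false

false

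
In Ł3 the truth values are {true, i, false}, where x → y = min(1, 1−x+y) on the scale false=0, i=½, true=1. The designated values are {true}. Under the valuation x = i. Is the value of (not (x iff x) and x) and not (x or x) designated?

No

x iff x = i iff i = true  [1 − |½−½|]
not (x iff x) = not true = false
not (x iff x) and x = false and i = false
x or x = i or i = i
not (x or x) = not i = i
(not (x iff x) and x) and not (x or x) = false and i = false
false ∉ {true}.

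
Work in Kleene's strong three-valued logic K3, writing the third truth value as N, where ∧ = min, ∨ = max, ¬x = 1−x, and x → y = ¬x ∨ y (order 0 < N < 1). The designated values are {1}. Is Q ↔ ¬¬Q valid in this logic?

No

Countermodel: Q=N gives N, which is not designated.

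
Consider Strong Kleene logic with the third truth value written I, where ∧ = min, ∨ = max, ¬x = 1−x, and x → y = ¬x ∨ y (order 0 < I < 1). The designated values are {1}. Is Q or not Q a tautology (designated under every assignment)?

No

Countermodel: Q=I gives I, which is not designated.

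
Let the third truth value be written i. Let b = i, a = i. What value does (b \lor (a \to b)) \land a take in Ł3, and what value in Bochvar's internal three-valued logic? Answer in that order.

In Ł3: a \to b = i \to i = true
b \lor (a \to b) = i \lor true = true
(b \lor (a \to b)) \land a = true \land i = i
In Bochvar's internal three-valued logic: a \to b = i \to i = i
b \lor (a \to b) = i \lor i = i
(b \lor (a \to b)) \land a = i \land i = i

i; i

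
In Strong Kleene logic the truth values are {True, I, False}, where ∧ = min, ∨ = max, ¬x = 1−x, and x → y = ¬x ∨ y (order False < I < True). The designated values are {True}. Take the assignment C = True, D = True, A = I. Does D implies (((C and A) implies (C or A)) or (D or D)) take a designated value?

C and A = True and I = I
C or A = True or I = True
(C and A) implies (C or A) = I implies True = True  [not I or True]
D or D = True or True = True
((C and A) implies (C or A)) or (D or D) = True or True = True
D implies (((C and A) implies (C or A)) or (D or D)) = True implies True = True
True ∈ {True}.

Yes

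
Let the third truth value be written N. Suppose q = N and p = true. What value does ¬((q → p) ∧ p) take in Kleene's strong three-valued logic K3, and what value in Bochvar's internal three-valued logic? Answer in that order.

false; N

In Kleene's strong three-valued logic K3: q → p = N → true = true  [¬N ∨ true]
(q → p) ∧ p = true ∧ true = true
¬((q → p) ∧ p) = ¬true = false
In Bochvar's internal three-valued logic: q → p = N → true = N  [any arg is the third value ⇒ result is the third value]
(q → p) ∧ p = N ∧ true = N
¬((q → p) ∧ p) = ¬N = N
They differ because Kleene's strong three-valued logic K3 and Bochvar's internal three-valued logic treat N differently under the binary connectives.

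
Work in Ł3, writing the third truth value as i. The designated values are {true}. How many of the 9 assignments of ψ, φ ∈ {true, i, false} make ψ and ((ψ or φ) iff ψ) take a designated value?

Designated under: (ψ=true, φ=true); (ψ=true, φ=i); (ψ=true, φ=false).

3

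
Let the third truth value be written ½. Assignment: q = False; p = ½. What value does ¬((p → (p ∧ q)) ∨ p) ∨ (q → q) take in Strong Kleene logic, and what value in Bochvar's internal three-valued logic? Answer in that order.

True; ½

In Strong Kleene logic: p ∧ q = ½ ∧ False = False
p → (p ∧ q) = ½ → False = ½
(p → (p ∧ q)) ∨ p = ½ ∨ ½ = ½
¬((p → (p ∧ q)) ∨ p) = ¬½ = ½
q → q = False → False = True
¬((p → (p ∧ q)) ∨ p) ∨ (q → q) = ½ ∨ True = True
In Bochvar's internal three-valued logic: p ∧ q = ½ ∧ False = ½
p → (p ∧ q) = ½ → ½ = ½  [any arg is the third value ⇒ result is the third value]
(p → (p ∧ q)) ∨ p = ½ ∨ ½ = ½
¬((p → (p ∧ q)) ∨ p) = ¬½ = ½
q → q = False → False = True
¬((p → (p ∧ q)) ∨ p) ∨ (q → q) = ½ ∨ True = ½
They differ because Strong Kleene logic and Bochvar's internal three-valued logic treat ½ differently under the binary connectives.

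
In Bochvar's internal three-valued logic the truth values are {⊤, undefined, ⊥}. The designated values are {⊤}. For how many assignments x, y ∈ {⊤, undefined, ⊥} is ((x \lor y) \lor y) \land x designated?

Designated under: (x=⊤, y=⊤); (x=⊤, y=⊥).

2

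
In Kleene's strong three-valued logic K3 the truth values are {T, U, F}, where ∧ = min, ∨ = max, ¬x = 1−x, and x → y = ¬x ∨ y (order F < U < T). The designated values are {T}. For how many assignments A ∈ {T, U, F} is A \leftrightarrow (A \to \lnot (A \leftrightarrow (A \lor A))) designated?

A=T: F ·
A=U: U ·
A=F: F ·

0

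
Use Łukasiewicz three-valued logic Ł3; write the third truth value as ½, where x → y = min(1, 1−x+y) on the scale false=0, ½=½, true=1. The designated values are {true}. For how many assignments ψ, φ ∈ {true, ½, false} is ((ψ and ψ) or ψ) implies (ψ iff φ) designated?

7

Of the 9 assignments, 7 give a value in {true}.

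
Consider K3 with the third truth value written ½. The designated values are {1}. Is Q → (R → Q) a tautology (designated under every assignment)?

No

Countermodel: Q=½, R=1 gives ½, which is not designated.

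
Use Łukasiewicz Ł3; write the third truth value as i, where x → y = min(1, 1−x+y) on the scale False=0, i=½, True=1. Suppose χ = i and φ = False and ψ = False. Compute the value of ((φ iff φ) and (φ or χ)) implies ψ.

φ iff φ = False iff False = True
φ or χ = False or i = i
(φ iff φ) and (φ or χ) = True and i = i
((φ iff φ) and (φ or χ)) implies ψ = i implies False = i  [min(1, 1−½+0)]

i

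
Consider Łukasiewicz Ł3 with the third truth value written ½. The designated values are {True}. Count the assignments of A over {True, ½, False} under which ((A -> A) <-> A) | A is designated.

A=True: True ✓
A=½: ½ ·
A=False: False ·

1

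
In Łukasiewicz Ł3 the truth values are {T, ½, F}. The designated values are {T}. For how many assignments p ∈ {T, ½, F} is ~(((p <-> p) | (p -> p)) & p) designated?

1

p=T: F ·
p=½: ½ ·
p=F: T ✓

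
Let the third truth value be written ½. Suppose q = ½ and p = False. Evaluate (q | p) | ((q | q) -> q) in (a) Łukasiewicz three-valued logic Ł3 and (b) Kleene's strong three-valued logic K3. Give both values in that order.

In Łukasiewicz three-valued logic Ł3: q | p = ½ | False = ½
q | q = ½ | ½ = ½
(q | q) -> q = ½ -> ½ = True
(q | p) | ((q | q) -> q) = ½ | True = True
In Kleene's strong three-valued logic K3: q | p = ½ | False = ½
q | q = ½ | ½ = ½
(q | q) -> q = ½ -> ½ = ½  [~½ | ½]
(q | p) | ((q | q) -> q) = ½ | ½ = ½
They differ because Łukasiewicz three-valued logic Ł3 and Kleene's strong three-valued logic K3 treat ½ differently under implication.

True; ½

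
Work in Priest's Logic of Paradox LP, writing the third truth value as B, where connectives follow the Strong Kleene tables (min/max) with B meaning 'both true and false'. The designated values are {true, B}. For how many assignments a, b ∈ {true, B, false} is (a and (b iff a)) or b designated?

Of the 9 assignments, 7 give a value in {true, B}.

7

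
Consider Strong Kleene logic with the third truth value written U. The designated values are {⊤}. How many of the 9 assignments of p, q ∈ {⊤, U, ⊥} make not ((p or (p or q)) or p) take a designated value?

Designated under: (p=⊥, q=⊥).

1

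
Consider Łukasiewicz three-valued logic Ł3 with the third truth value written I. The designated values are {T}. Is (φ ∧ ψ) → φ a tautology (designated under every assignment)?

Every assignment of φ, ψ over {T, I, F} gives a value in {T}.
In particular, with φ=I, ψ=I: (φ ∧ ψ) → φ = T.

Yes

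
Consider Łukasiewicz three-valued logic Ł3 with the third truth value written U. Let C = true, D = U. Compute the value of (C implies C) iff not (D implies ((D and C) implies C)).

false

C implies C = true implies true = true
D and C = U and true = U
(D and C) implies C = U implies true = true  [min(1, 1−½+1)]
D implies ((D and C) implies C) = U implies true = true
not (D implies ((D and C) implies C)) = not true = false
(C implies C) iff not (D implies ((D and C) implies C)) = true iff false = false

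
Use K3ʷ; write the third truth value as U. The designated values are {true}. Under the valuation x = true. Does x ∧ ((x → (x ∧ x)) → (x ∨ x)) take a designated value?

Yes

x ∧ x = true ∧ true = true
x → (x ∧ x) = true → true = true
x ∨ x = true ∨ true = true
(x → (x ∧ x)) → (x ∨ x) = true → true = true
x ∧ ((x → (x ∧ x)) → (x ∨ x)) = true ∧ true = true
true ∈ {true}.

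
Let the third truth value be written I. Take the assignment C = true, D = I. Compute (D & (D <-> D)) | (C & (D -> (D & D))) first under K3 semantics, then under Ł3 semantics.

I; true

In K3: D <-> D = I <-> I = I
D & (D <-> D) = I & I = I
D & D = I & I = I
D -> (D & D) = I -> I = I
C & (D -> (D & D)) = true & I = I
(D & (D <-> D)) | (C & (D -> (D & D))) = I | I = I
In Ł3: D <-> D = I <-> I = true  [1 − |½−½|]
D & (D <-> D) = I & true = I
D & D = I & I = I
D -> (D & D) = I -> I = true
C & (D -> (D & D)) = true & true = true
(D & (D <-> D)) | (C & (D -> (D & D))) = I | true = true
They differ because K3 and Ł3 treat I differently under implication.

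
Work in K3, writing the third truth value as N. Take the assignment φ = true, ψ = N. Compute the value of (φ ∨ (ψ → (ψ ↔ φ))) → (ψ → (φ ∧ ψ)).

N

ψ ↔ φ = N ↔ true = N
ψ → (ψ ↔ φ) = N → N = N  [¬N ∨ N]
φ ∨ (ψ → (ψ ↔ φ)) = true ∨ N = true
φ ∧ ψ = true ∧ N = N
ψ → (φ ∧ ψ) = N → N = N
(φ ∨ (ψ → (ψ ↔ φ))) → (ψ → (φ ∧ ψ)) = true → N = N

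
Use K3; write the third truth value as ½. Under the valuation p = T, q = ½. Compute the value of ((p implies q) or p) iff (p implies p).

T

p implies q = T implies ½ = ½  [not T or ½]
(p implies q) or p = ½ or T = T
p implies p = T implies T = T
((p implies q) or p) iff (p implies p) = T iff T = T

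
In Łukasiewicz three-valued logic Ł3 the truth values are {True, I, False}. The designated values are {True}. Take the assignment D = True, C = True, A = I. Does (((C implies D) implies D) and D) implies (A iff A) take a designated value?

Yes

C implies D = True implies True = True
(C implies D) implies D = True implies True = True
((C implies D) implies D) and D = True and True = True
A iff A = I iff I = True  [1 − |½−½|]
(((C implies D) implies D) and D) implies (A iff A) = True implies True = True
True ∈ {True}.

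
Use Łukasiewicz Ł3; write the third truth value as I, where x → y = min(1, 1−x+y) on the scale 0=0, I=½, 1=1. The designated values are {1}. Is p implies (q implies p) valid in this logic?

Yes

Every assignment of p, q over {1, I, 0} gives a value in {1}.
In particular, with p=I, q=I: p implies (q implies p) = 1.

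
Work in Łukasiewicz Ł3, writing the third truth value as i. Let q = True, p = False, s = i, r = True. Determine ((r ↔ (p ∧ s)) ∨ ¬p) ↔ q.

p ∧ s = False ∧ i = False
r ↔ (p ∧ s) = True ↔ False = False
¬p = ¬False = True
(r ↔ (p ∧ s)) ∨ ¬p = False ∨ True = True
((r ↔ (p ∧ s)) ∨ ¬p) ↔ q = True ↔ True = True

True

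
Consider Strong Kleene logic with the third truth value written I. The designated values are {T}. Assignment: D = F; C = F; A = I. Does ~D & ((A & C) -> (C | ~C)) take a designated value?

Yes

~D = ~F = T
A & C = I & F = F
~C = ~F = T
C | ~C = F | T = T
(A & C) -> (C | ~C) = F -> T = T
~D & ((A & C) -> (C | ~C)) = T & T = T
T ∈ {T}.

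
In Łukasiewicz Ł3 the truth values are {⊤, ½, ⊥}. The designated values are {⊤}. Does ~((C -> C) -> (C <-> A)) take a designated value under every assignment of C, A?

No

Countermodel: C=⊤, A=⊤ gives ⊥, which is not designated.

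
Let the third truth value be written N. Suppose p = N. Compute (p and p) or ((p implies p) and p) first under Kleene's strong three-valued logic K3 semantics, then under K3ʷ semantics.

N; N

In Kleene's strong three-valued logic K3: p and p = N and N = N
p implies p = N implies N = N  [not N or N]
(p implies p) and p = N and N = N
(p and p) or ((p implies p) and p) = N or N = N
In K3ʷ: p and p = N and N = N
p implies p = N implies N = N
(p implies p) and p = N and N = N
(p and p) or ((p implies p) and p) = N or N = N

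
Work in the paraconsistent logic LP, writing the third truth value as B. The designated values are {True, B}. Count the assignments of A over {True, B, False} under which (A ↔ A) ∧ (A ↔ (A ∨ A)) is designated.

A=True: True ✓
A=B: B ✓
A=False: True ✓

3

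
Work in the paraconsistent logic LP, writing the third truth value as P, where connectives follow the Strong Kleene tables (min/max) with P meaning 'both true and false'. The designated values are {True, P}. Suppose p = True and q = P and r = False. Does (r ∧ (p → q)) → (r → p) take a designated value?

p → q = True → P = P
r ∧ (p → q) = False ∧ P = False
r → p = False → True = True
(r ∧ (p → q)) → (r → p) = False → True = True
True ∈ {True, P}.

Yes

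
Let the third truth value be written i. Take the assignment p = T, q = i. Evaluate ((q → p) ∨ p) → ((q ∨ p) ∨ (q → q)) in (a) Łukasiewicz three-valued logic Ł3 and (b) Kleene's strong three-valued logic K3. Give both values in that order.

In Łukasiewicz three-valued logic Ł3: q → p = i → T = T
(q → p) ∨ p = T ∨ T = T
q ∨ p = i ∨ T = T
q → q = i → i = T
(q ∨ p) ∨ (q → q) = T ∨ T = T
((q → p) ∨ p) → ((q ∨ p) ∨ (q → q)) = T → T = T
In Kleene's strong three-valued logic K3: q → p = i → T = T  [¬i ∨ T]
(q → p) ∨ p = T ∨ T = T
q ∨ p = i ∨ T = T
q → q = i → i = i
(q ∨ p) ∨ (q → q) = T ∨ i = T
((q → p) ∨ p) → ((q ∨ p) ∨ (q → q)) = T → T = T

T; T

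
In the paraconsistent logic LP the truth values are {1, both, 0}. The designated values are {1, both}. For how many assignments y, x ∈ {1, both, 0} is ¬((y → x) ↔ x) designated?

5

Of the 9 assignments, 5 give a value in {1, both}.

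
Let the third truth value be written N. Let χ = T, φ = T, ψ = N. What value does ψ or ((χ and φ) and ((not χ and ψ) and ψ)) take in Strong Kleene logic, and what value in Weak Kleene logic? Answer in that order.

In Strong Kleene logic: χ and φ = T and T = T
not χ = not T = F
not χ and ψ = F and N = F
(not χ and ψ) and ψ = F and N = F
(χ and φ) and ((not χ and ψ) and ψ) = T and F = F
ψ or ((χ and φ) and ((not χ and ψ) and ψ)) = N or F = N
In Weak Kleene logic: χ and φ = T and T = T
not χ = not T = F
not χ and ψ = F and N = N
(not χ and ψ) and ψ = N and N = N
(χ and φ) and ((not χ and ψ) and ψ) = T and N = N
ψ or ((χ and φ) and ((not χ and ψ) and ψ)) = N or N = N

N; N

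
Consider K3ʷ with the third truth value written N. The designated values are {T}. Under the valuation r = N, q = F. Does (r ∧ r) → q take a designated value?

r ∧ r = N ∧ N = N
(r ∧ r) → q = N → F = N
N ∉ {T}.

No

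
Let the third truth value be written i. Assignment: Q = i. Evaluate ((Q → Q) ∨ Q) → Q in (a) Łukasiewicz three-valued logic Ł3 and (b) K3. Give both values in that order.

In Łukasiewicz three-valued logic Ł3: Q → Q = i → i = T  [min(1, 1−½+½)]
(Q → Q) ∨ Q = T ∨ i = T
((Q → Q) ∨ Q) → Q = T → i = i
In K3: Q → Q = i → i = i  [¬i ∨ i]
(Q → Q) ∨ Q = i ∨ i = i
((Q → Q) ∨ Q) → Q = i → i = i

i; i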